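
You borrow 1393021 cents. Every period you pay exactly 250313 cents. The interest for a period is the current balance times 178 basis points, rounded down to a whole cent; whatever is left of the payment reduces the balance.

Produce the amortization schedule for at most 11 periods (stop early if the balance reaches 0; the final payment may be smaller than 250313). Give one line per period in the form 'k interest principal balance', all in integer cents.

1 24795 225518 1167503
2 20781 229532 937971
3 16695 233618 704353
4 12537 237776 466577
5 8305 242008 224569
6 3997 224569 0

1. interest=⌊1393021·178/10000⌋=24795; principal=250313-24795=225518; balance=1393021-225518=1167503
2. interest=⌊1167503·178/10000⌋=20781; principal=250313-20781=229532; balance=1167503-229532=937971
3. interest=⌊937971·178/10000⌋=16695; principal=250313-16695=233618; balance=937971-233618=704353
4. interest=⌊704353·178/10000⌋=12537; principal=250313-12537=237776; balance=704353-237776=466577
5. interest=⌊466577·178/10000⌋=8305; principal=250313-8305=242008; balance=466577-242008=224569
6. interest=⌊224569·178/10000⌋=3997; principal=min(250313-3997,224569)=224569; balance=224569-224569=0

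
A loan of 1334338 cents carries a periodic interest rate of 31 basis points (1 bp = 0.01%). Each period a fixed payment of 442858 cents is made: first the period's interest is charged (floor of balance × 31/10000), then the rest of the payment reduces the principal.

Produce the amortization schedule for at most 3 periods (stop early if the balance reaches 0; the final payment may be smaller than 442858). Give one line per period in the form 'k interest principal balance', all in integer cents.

1. interest=⌊1334338·31/10000⌋=4136; principal=442858-4136=438722; balance=1334338-438722=895616
2. interest=⌊895616·31/10000⌋=2776; principal=442858-2776=440082; balance=895616-440082=455534
3. interest=⌊455534·31/10000⌋=1412; principal=442858-1412=441446; balance=455534-441446=14088

1 4136 438722 895616
2 2776 440082 455534
3 1412 441446 14088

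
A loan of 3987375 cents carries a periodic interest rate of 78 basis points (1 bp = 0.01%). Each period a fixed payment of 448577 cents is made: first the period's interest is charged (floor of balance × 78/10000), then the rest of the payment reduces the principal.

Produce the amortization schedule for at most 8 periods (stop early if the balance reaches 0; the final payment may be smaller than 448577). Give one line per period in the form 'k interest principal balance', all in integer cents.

1 31101 417476 3569899
2 27845 420732 3149167
3 24563 424014 2725153
4 21256 427321 2297832
5 17923 430654 1867178
6 14563 434014 1433164
7 11178 437399 995765
8 7766 440811 554954

1. interest=⌊3987375·78/10000⌋=31101; principal=448577-31101=417476; balance=3987375-417476=3569899
2. interest=⌊3569899·78/10000⌋=27845; principal=448577-27845=420732; balance=3569899-420732=3149167
3. interest=⌊3149167·78/10000⌋=24563; principal=448577-24563=424014; balance=3149167-424014=2725153
4. interest=⌊2725153·78/10000⌋=21256; principal=448577-21256=427321; balance=2725153-427321=2297832
5. interest=⌊2297832·78/10000⌋=17923; principal=448577-17923=430654; balance=2297832-430654=1867178
6. interest=⌊1867178·78/10000⌋=14563; principal=448577-14563=434014; balance=1867178-434014=1433164
7. interest=⌊1433164·78/10000⌋=11178; principal=448577-11178=437399; balance=1433164-437399=995765
8. interest=⌊995765·78/10000⌋=7766; principal=448577-7766=440811; balance=995765-440811=554954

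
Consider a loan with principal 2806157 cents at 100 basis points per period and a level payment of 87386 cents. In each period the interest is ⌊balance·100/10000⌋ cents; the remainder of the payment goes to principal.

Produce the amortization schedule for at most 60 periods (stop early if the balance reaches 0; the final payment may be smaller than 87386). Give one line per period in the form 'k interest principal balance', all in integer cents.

1. interest=⌊2806157·100/10000⌋=28061; principal=87386-28061=59325; balance=2806157-59325=2746832
2. interest=⌊2746832·100/10000⌋=27468; principal=87386-27468=59918; balance=2746832-59918=2686914
3. interest=⌊2686914·100/10000⌋=26869; principal=87386-26869=60517; balance=2686914-60517=2626397
4. interest=⌊2626397·100/10000⌋=26263; principal=87386-26263=61123; balance=2626397-61123=2565274
5. interest=⌊2565274·100/10000⌋=25652; principal=87386-25652=61734; balance=2565274-61734=2503540
6. interest=⌊2503540·100/10000⌋=25035; principal=87386-25035=62351; balance=2503540-62351=2441189
7. interest=⌊2441189·100/10000⌋=24411; principal=87386-24411=62975; balance=2441189-62975=2378214
8. interest=⌊2378214·100/10000⌋=23782; principal=87386-23782=63604; balance=2378214-63604=2314610
9. interest=⌊2314610·100/10000⌋=23146; principal=87386-23146=64240; balance=2314610-64240=2250370
10. interest=⌊2250370·100/10000⌋=22503; principal=87386-22503=64883; balance=2250370-64883=2185487
11. interest=⌊2185487·100/10000⌋=21854; principal=87386-21854=65532; balance=2185487-65532=2119955
12. interest=⌊2119955·100/10000⌋=21199; principal=87386-21199=66187; balance=2119955-66187=2053768
13. interest=⌊2053768·100/10000⌋=20537; principal=87386-20537=66849; balance=2053768-66849=1986919
14. interest=⌊1986919·100/10000⌋=19869; principal=87386-19869=67517; balance=1986919-67517=1919402
15. interest=⌊1919402·100/10000⌋=19194; principal=87386-19194=68192; balance=1919402-68192=1851210
16. interest=⌊1851210·100/10000⌋=18512; principal=87386-18512=68874; balance=1851210-68874=1782336
17. interest=⌊1782336·100/10000⌋=17823; principal=87386-17823=69563; balance=1782336-69563=1712773
18. interest=⌊1712773·100/10000⌋=17127; principal=87386-17127=70259; balance=1712773-70259=1642514
19. interest=⌊1642514·100/10000⌋=16425; principal=87386-16425=70961; balance=1642514-70961=1571553
20. interest=⌊1571553·100/10000⌋=15715; principal=87386-15715=71671; balance=1571553-71671=1499882
21. interest=⌊1499882·100/10000⌋=14998; principal=87386-14998=72388; balance=1499882-72388=1427494
22. interest=⌊1427494·100/10000⌋=14274; principal=87386-14274=73112; balance=1427494-73112=1354382
23. interest=⌊1354382·100/10000⌋=13543; principal=87386-13543=73843; balance=1354382-73843=1280539
24. interest=⌊1280539·100/10000⌋=12805; principal=87386-12805=74581; balance=1280539-74581=1205958
25. interest=⌊1205958·100/10000⌋=12059; principal=87386-12059=75327; balance=1205958-75327=1130631
26. interest=⌊1130631·100/10000⌋=11306; principal=87386-11306=76080; balance=1130631-76080=1054551
27. interest=⌊1054551·100/10000⌋=10545; principal=87386-10545=76841; balance=1054551-76841=977710
28. interest=⌊977710·100/10000⌋=9777; principal=87386-9777=77609; balance=977710-77609=900101
29. interest=⌊900101·100/10000⌋=9001; principal=87386-9001=78385; balance=900101-78385=821716
30. interest=⌊821716·100/10000⌋=8217; principal=87386-8217=79169; balance=821716-79169=742547
31. interest=⌊742547·100/10000⌋=7425; principal=87386-7425=79961; balance=742547-79961=662586
32. interest=⌊662586·100/10000⌋=6625; principal=87386-6625=80761; balance=662586-80761=581825
33. interest=⌊581825·100/10000⌋=5818; principal=87386-5818=81568; balance=581825-81568=500257
34. interest=⌊500257·100/10000⌋=5002; principal=87386-5002=82384; balance=500257-82384=417873
35. interest=⌊417873·100/10000⌋=4178; principal=87386-4178=83208; balance=417873-83208=334665
36. interest=⌊334665·100/10000⌋=3346; principal=87386-3346=84040; balance=334665-84040=250625
37. interest=⌊250625·100/10000⌋=2506; principal=87386-2506=84880; balance=250625-84880=165745
38. interest=⌊165745·100/10000⌋=1657; principal=87386-1657=85729; balance=165745-85729=80016
39. interest=⌊80016·100/10000⌋=800; principal=min(87386-800,80016)=80016; balance=80016-80016=0

1 28061 59325 2746832
2 27468 59918 2686914
3 26869 60517 2626397
4 26263 61123 2565274
5 25652 61734 2503540
6 25035 62351 2441189
7 24411 62975 2378214
8 23782 63604 2314610
9 23146 64240 2250370
10 22503 64883 2185487
11 21854 65532 2119955
12 21199 66187 2053768
13 20537 66849 1986919
14 19869 67517 1919402
15 19194 68192 1851210
16 18512 68874 1782336
17 17823 69563 1712773
18 17127 70259 1642514
19 16425 70961 1571553
20 15715 71671 1499882
21 14998 72388 1427494
22 14274 73112 1354382
23 13543 73843 1280539
24 12805 74581 1205958
25 12059 75327 1130631
26 11306 76080 1054551
27 10545 76841 977710
28 9777 77609 900101
29 9001 78385 821716
30 8217 79169 742547
31 7425 79961 662586
32 6625 80761 581825
33 5818 81568 500257
34 5002 82384 417873
35 4178 83208 334665
36 3346 84040 250625
37 2506 84880 165745
38 1657 85729 80016
39 800 80016 0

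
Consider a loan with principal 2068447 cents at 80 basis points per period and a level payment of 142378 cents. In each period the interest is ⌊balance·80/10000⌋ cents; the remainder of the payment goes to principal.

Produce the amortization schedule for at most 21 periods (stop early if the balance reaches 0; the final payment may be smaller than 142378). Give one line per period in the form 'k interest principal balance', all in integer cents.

1 16547 125831 1942616
2 15540 126838 1815778
3 14526 127852 1687926
4 13503 128875 1559051
5 12472 129906 1429145
6 11433 130945 1298200
7 10385 131993 1166207
8 9329 133049 1033158
9 8265 134113 899045
10 7192 135186 763859
11 6110 136268 627591
12 5020 137358 490233
13 3921 138457 351776
14 2814 139564 212212
15 1697 140681 71531
16 572 71531 0

1. interest=⌊2068447·80/10000⌋=16547; principal=142378-16547=125831; balance=2068447-125831=1942616
2. interest=⌊1942616·80/10000⌋=15540; principal=142378-15540=126838; balance=1942616-126838=1815778
3. interest=⌊1815778·80/10000⌋=14526; principal=142378-14526=127852; balance=1815778-127852=1687926
4. interest=⌊1687926·80/10000⌋=13503; principal=142378-13503=128875; balance=1687926-128875=1559051
5. interest=⌊1559051·80/10000⌋=12472; principal=142378-12472=129906; balance=1559051-129906=1429145
6. interest=⌊1429145·80/10000⌋=11433; principal=142378-11433=130945; balance=1429145-130945=1298200
7. interest=⌊1298200·80/10000⌋=10385; principal=142378-10385=131993; balance=1298200-131993=1166207
8. interest=⌊1166207·80/10000⌋=9329; principal=142378-9329=133049; balance=1166207-133049=1033158
9. interest=⌊1033158·80/10000⌋=8265; principal=142378-8265=134113; balance=1033158-134113=899045
10. interest=⌊899045·80/10000⌋=7192; principal=142378-7192=135186; balance=899045-135186=763859
11. interest=⌊763859·80/10000⌋=6110; principal=142378-6110=136268; balance=763859-136268=627591
12. interest=⌊627591·80/10000⌋=5020; principal=142378-5020=137358; balance=627591-137358=490233
13. interest=⌊490233·80/10000⌋=3921; principal=142378-3921=138457; balance=490233-138457=351776
14. interest=⌊351776·80/10000⌋=2814; principal=142378-2814=139564; balance=351776-139564=212212
15. interest=⌊212212·80/10000⌋=1697; principal=142378-1697=140681; balance=212212-140681=71531
16. interest=⌊71531·80/10000⌋=572; principal=min(142378-572,71531)=71531; balance=71531-71531=0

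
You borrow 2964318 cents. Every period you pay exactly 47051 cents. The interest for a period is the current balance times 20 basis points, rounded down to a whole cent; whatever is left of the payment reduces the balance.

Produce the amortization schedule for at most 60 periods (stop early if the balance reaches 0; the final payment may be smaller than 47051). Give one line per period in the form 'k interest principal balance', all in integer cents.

1 5928 41123 2923195
2 5846 41205 2881990
3 5763 41288 2840702
4 5681 41370 2799332
5 5598 41453 2757879
6 5515 41536 2716343
7 5432 41619 2674724
8 5349 41702 2633022
9 5266 41785 2591237
10 5182 41869 2549368
11 5098 41953 2507415
12 5014 42037 2465378
13 4930 42121 2423257
14 4846 42205 2381052
15 4762 42289 2338763
16 4677 42374 2296389
17 4592 42459 2253930
18 4507 42544 2211386
19 4422 42629 2168757
20 4337 42714 2126043
21 4252 42799 2083244
22 4166 42885 2040359
23 4080 42971 1997388
24 3994 43057 1954331
25 3908 43143 1911188
26 3822 43229 1867959
27 3735 43316 1824643
28 3649 43402 1781241
29 3562 43489 1737752
30 3475 43576 1694176
31 3388 43663 1650513
32 3301 43750 1606763
33 3213 43838 1562925
34 3125 43926 1518999
35 3037 44014 1474985
36 2949 44102 1430883
37 2861 44190 1386693
38 2773 44278 1342415
39 2684 44367 1298048
40 2596 44455 1253593
41 2507 44544 1209049
42 2418 44633 1164416
43 2328 44723 1119693
44 2239 44812 1074881
45 2149 44902 1029979
46 2059 44992 984987
47 1969 45082 939905
48 1879 45172 894733
49 1789 45262 849471
50 1698 45353 804118
51 1608 45443 758675
52 1517 45534 713141
53 1426 45625 667516
54 1335 45716 621800
55 1243 45808 575992
56 1151 45900 530092
57 1060 45991 484101
58 968 46083 438018
59 876 46175 391843
60 783 46268 345575

1. interest=⌊2964318·20/10000⌋=5928; principal=47051-5928=41123; balance=2964318-41123=2923195
2. interest=⌊2923195·20/10000⌋=5846; principal=47051-5846=41205; balance=2923195-41205=2881990
3. interest=⌊2881990·20/10000⌋=5763; principal=47051-5763=41288; balance=2881990-41288=2840702
4. interest=⌊2840702·20/10000⌋=5681; principal=47051-5681=41370; balance=2840702-41370=2799332
5. interest=⌊2799332·20/10000⌋=5598; principal=47051-5598=41453; balance=2799332-41453=2757879
6. interest=⌊2757879·20/10000⌋=5515; principal=47051-5515=41536; balance=2757879-41536=2716343
7. interest=⌊2716343·20/10000⌋=5432; principal=47051-5432=41619; balance=2716343-41619=2674724
8. interest=⌊2674724·20/10000⌋=5349; principal=47051-5349=41702; balance=2674724-41702=2633022
9. interest=⌊2633022·20/10000⌋=5266; principal=47051-5266=41785; balance=2633022-41785=2591237
10. interest=⌊2591237·20/10000⌋=5182; principal=47051-5182=41869; balance=2591237-41869=2549368
11. interest=⌊2549368·20/10000⌋=5098; principal=47051-5098=41953; balance=2549368-41953=2507415
12. interest=⌊2507415·20/10000⌋=5014; principal=47051-5014=42037; balance=2507415-42037=2465378
13. interest=⌊2465378·20/10000⌋=4930; principal=47051-4930=42121; balance=2465378-42121=2423257
14. interest=⌊2423257·20/10000⌋=4846; principal=47051-4846=42205; balance=2423257-42205=2381052
15. interest=⌊2381052·20/10000⌋=4762; principal=47051-4762=42289; balance=2381052-42289=2338763
16. interest=⌊2338763·20/10000⌋=4677; principal=47051-4677=42374; balance=2338763-42374=2296389
17. interest=⌊2296389·20/10000⌋=4592; principal=47051-4592=42459; balance=2296389-42459=2253930
18. interest=⌊2253930·20/10000⌋=4507; principal=47051-4507=42544; balance=2253930-42544=2211386
19. interest=⌊2211386·20/10000⌋=4422; principal=47051-4422=42629; balance=2211386-42629=2168757
20. interest=⌊2168757·20/10000⌋=4337; principal=47051-4337=42714; balance=2168757-42714=2126043
21. interest=⌊2126043·20/10000⌋=4252; principal=47051-4252=42799; balance=2126043-42799=2083244
22. interest=⌊2083244·20/10000⌋=4166; principal=47051-4166=42885; balance=2083244-42885=2040359
23. interest=⌊2040359·20/10000⌋=4080; principal=47051-4080=42971; balance=2040359-42971=1997388
24. interest=⌊1997388·20/10000⌋=3994; principal=47051-3994=43057; balance=1997388-43057=1954331
25. interest=⌊1954331·20/10000⌋=3908; principal=47051-3908=43143; balance=1954331-43143=1911188
26. interest=⌊1911188·20/10000⌋=3822; principal=47051-3822=43229; balance=1911188-43229=1867959
27. interest=⌊1867959·20/10000⌋=3735; principal=47051-3735=43316; balance=1867959-43316=1824643
28. interest=⌊1824643·20/10000⌋=3649; principal=47051-3649=43402; balance=1824643-43402=1781241
29. interest=⌊1781241·20/10000⌋=3562; principal=47051-3562=43489; balance=1781241-43489=1737752
30. interest=⌊1737752·20/10000⌋=3475; principal=47051-3475=43576; balance=1737752-43576=1694176
31. interest=⌊1694176·20/10000⌋=3388; principal=47051-3388=43663; balance=1694176-43663=1650513
32. interest=⌊1650513·20/10000⌋=3301; principal=47051-3301=43750; balance=1650513-43750=1606763
33. interest=⌊1606763·20/10000⌋=3213; principal=47051-3213=43838; balance=1606763-43838=1562925
34. interest=⌊1562925·20/10000⌋=3125; principal=47051-3125=43926; balance=1562925-43926=1518999
35. interest=⌊1518999·20/10000⌋=3037; principal=47051-3037=44014; balance=1518999-44014=1474985
36. interest=⌊1474985·20/10000⌋=2949; principal=47051-2949=44102; balance=1474985-44102=1430883
37. interest=⌊1430883·20/10000⌋=2861; principal=47051-2861=44190; balance=1430883-44190=1386693
38. interest=⌊1386693·20/10000⌋=2773; principal=47051-2773=44278; balance=1386693-44278=1342415
39. interest=⌊1342415·20/10000⌋=2684; principal=47051-2684=44367; balance=1342415-44367=1298048
40. interest=⌊1298048·20/10000⌋=2596; principal=47051-2596=44455; balance=1298048-44455=1253593
41. interest=⌊1253593·20/10000⌋=2507; principal=47051-2507=44544; balance=1253593-44544=1209049
42. interest=⌊1209049·20/10000⌋=2418; principal=47051-2418=44633; balance=1209049-44633=1164416
43. interest=⌊1164416·20/10000⌋=2328; principal=47051-2328=44723; balance=1164416-44723=1119693
44. interest=⌊1119693·20/10000⌋=2239; principal=47051-2239=44812; balance=1119693-44812=1074881
45. interest=⌊1074881·20/10000⌋=2149; principal=47051-2149=44902; balance=1074881-44902=1029979
46. interest=⌊1029979·20/10000⌋=2059; principal=47051-2059=44992; balance=1029979-44992=984987
47. interest=⌊984987·20/10000⌋=1969; principal=47051-1969=45082; balance=984987-45082=939905
48. interest=⌊939905·20/10000⌋=1879; principal=47051-1879=45172; balance=939905-45172=894733
49. interest=⌊894733·20/10000⌋=1789; principal=47051-1789=45262; balance=894733-45262=849471
50. interest=⌊849471·20/10000⌋=1698; principal=47051-1698=45353; balance=849471-45353=804118
51. interest=⌊804118·20/10000⌋=1608; principal=47051-1608=45443; balance=804118-45443=758675
52. interest=⌊758675·20/10000⌋=1517; principal=47051-1517=45534; balance=758675-45534=713141
53. interest=⌊713141·20/10000⌋=1426; principal=47051-1426=45625; balance=713141-45625=667516
54. interest=⌊667516·20/10000⌋=1335; principal=47051-1335=45716; balance=667516-45716=621800
55. interest=⌊621800·20/10000⌋=1243; principal=47051-1243=45808; balance=621800-45808=575992
56. interest=⌊575992·20/10000⌋=1151; principal=47051-1151=45900; balance=575992-45900=530092
57. interest=⌊530092·20/10000⌋=1060; principal=47051-1060=45991; balance=530092-45991=484101
58. interest=⌊484101·20/10000⌋=968; principal=47051-968=46083; balance=484101-46083=438018
59. interest=⌊438018·20/10000⌋=876; principal=47051-876=46175; balance=438018-46175=391843
60. interest=⌊391843·20/10000⌋=783; principal=47051-783=46268; balance=391843-46268=345575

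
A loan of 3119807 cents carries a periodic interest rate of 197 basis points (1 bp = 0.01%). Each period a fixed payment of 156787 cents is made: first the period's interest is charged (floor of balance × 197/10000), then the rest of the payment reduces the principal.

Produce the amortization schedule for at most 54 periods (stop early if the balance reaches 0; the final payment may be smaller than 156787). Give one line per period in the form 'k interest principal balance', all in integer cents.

1. interest=⌊3119807·197/10000⌋=61460; principal=156787-61460=95327; balance=3119807-95327=3024480
2. interest=⌊3024480·197/10000⌋=59582; principal=156787-59582=97205; balance=3024480-97205=2927275
3. interest=⌊2927275·197/10000⌋=57667; principal=156787-57667=99120; balance=2927275-99120=2828155
4. interest=⌊2828155·197/10000⌋=55714; principal=156787-55714=101073; balance=2828155-101073=2727082
5. interest=⌊2727082·197/10000⌋=53723; principal=156787-53723=103064; balance=2727082-103064=2624018
6. interest=⌊2624018·197/10000⌋=51693; principal=156787-51693=105094; balance=2624018-105094=2518924
7. interest=⌊2518924·197/10000⌋=49622; principal=156787-49622=107165; balance=2518924-107165=2411759
8. interest=⌊2411759·197/10000⌋=47511; principal=156787-47511=109276; balance=2411759-109276=2302483
9. interest=⌊2302483·197/10000⌋=45358; principal=156787-45358=111429; balance=2302483-111429=2191054
10. interest=⌊2191054·197/10000⌋=43163; principal=156787-43163=113624; balance=2191054-113624=2077430
11. interest=⌊2077430·197/10000⌋=40925; principal=156787-40925=115862; balance=2077430-115862=1961568
12. interest=⌊1961568·197/10000⌋=38642; principal=156787-38642=118145; balance=1961568-118145=1843423
13. interest=⌊1843423·197/10000⌋=36315; principal=156787-36315=120472; balance=1843423-120472=1722951
14. interest=⌊1722951·197/10000⌋=33942; principal=156787-33942=122845; balance=1722951-122845=1600106
15. interest=⌊1600106·197/10000⌋=31522; principal=156787-31522=125265; balance=1600106-125265=1474841
16. interest=⌊1474841·197/10000⌋=29054; principal=156787-29054=127733; balance=1474841-127733=1347108
17. interest=⌊1347108·197/10000⌋=26538; principal=156787-26538=130249; balance=1347108-130249=1216859
18. interest=⌊1216859·197/10000⌋=23972; principal=156787-23972=132815; balance=1216859-132815=1084044
19. interest=⌊1084044·197/10000⌋=21355; principal=156787-21355=135432; balance=1084044-135432=948612
20. interest=⌊948612·197/10000⌋=18687; principal=156787-18687=138100; balance=948612-138100=810512
21. interest=⌊810512·197/10000⌋=15967; principal=156787-15967=140820; balance=810512-140820=669692
22. interest=⌊669692·197/10000⌋=13192; principal=156787-13192=143595; balance=669692-143595=526097
23. interest=⌊526097·197/10000⌋=10364; principal=156787-10364=146423; balance=526097-146423=379674
24. interest=⌊379674·197/10000⌋=7479; principal=156787-7479=149308; balance=379674-149308=230366
25. interest=⌊230366·197/10000⌋=4538; principal=156787-4538=152249; balance=230366-152249=78117
26. interest=⌊78117·197/10000⌋=1538; principal=min(156787-1538,78117)=78117; balance=78117-78117=0

1 61460 95327 3024480
2 59582 97205 2927275
3 57667 99120 2828155
4 55714 101073 2727082
5 53723 103064 2624018
6 51693 105094 2518924
7 49622 107165 2411759
8 47511 109276 2302483
9 45358 111429 2191054
10 43163 113624 2077430
11 40925 115862 1961568
12 38642 118145 1843423
13 36315 120472 1722951
14 33942 122845 1600106
15 31522 125265 1474841
16 29054 127733 1347108
17 26538 130249 1216859
18 23972 132815 1084044
19 21355 135432 948612
20 18687 138100 810512
21 15967 140820 669692
22 13192 143595 526097
23 10364 146423 379674
24 7479 149308 230366
25 4538 152249 78117
26 1538 78117 0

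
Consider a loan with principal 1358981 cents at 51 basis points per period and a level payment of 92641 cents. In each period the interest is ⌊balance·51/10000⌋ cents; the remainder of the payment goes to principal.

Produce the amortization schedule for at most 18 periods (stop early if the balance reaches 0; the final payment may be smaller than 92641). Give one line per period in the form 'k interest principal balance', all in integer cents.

1 6930 85711 1273270
2 6493 86148 1187122
3 6054 86587 1100535
4 5612 87029 1013506
5 5168 87473 926033
6 4722 87919 838114
7 4274 88367 749747
8 3823 88818 660929
9 3370 89271 571658
10 2915 89726 481932
11 2457 90184 391748
12 1997 90644 301104
13 1535 91106 209998
14 1070 91571 118427
15 603 92038 26389
16 134 26389 0

1. interest=⌊1358981·51/10000⌋=6930; principal=92641-6930=85711; balance=1358981-85711=1273270
2. interest=⌊1273270·51/10000⌋=6493; principal=92641-6493=86148; balance=1273270-86148=1187122
3. interest=⌊1187122·51/10000⌋=6054; principal=92641-6054=86587; balance=1187122-86587=1100535
4. interest=⌊1100535·51/10000⌋=5612; principal=92641-5612=87029; balance=1100535-87029=1013506
5. interest=⌊1013506·51/10000⌋=5168; principal=92641-5168=87473; balance=1013506-87473=926033
6. interest=⌊926033·51/10000⌋=4722; principal=92641-4722=87919; balance=926033-87919=838114
7. interest=⌊838114·51/10000⌋=4274; principal=92641-4274=88367; balance=838114-88367=749747
8. interest=⌊749747·51/10000⌋=3823; principal=92641-3823=88818; balance=749747-88818=660929
9. interest=⌊660929·51/10000⌋=3370; principal=92641-3370=89271; balance=660929-89271=571658
10. interest=⌊571658·51/10000⌋=2915; principal=92641-2915=89726; balance=571658-89726=481932
11. interest=⌊481932·51/10000⌋=2457; principal=92641-2457=90184; balance=481932-90184=391748
12. interest=⌊391748·51/10000⌋=1997; principal=92641-1997=90644; balance=391748-90644=301104
13. interest=⌊301104·51/10000⌋=1535; principal=92641-1535=91106; balance=301104-91106=209998
14. interest=⌊209998·51/10000⌋=1070; principal=92641-1070=91571; balance=209998-91571=118427
15. interest=⌊118427·51/10000⌋=603; principal=92641-603=92038; balance=118427-92038=26389
16. interest=⌊26389·51/10000⌋=134; principal=min(92641-134,26389)=26389; balance=26389-26389=0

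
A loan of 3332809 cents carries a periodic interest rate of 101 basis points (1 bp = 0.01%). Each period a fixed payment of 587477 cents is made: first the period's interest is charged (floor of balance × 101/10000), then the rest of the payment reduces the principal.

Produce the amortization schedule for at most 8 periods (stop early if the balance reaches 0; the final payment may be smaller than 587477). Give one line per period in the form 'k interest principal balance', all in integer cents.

1 33661 553816 2778993
2 28067 559410 2219583
3 22417 565060 1654523
4 16710 570767 1083756
5 10945 576532 507224
6 5122 507224 0

1. interest=⌊3332809·101/10000⌋=33661; principal=587477-33661=553816; balance=3332809-553816=2778993
2. interest=⌊2778993·101/10000⌋=28067; principal=587477-28067=559410; balance=2778993-559410=2219583
3. interest=⌊2219583·101/10000⌋=22417; principal=587477-22417=565060; balance=2219583-565060=1654523
4. interest=⌊1654523·101/10000⌋=16710; principal=587477-16710=570767; balance=1654523-570767=1083756
5. interest=⌊1083756·101/10000⌋=10945; principal=587477-10945=576532; balance=1083756-576532=507224
6. interest=⌊507224·101/10000⌋=5122; principal=min(587477-5122,507224)=507224; balance=507224-507224=0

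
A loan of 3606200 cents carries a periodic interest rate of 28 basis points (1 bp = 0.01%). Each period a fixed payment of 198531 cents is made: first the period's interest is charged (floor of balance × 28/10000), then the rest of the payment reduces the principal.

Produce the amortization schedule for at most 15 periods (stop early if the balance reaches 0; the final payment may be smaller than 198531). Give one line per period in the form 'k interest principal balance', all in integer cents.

1. interest=⌊3606200·28/10000⌋=10097; principal=198531-10097=188434; balance=3606200-188434=3417766
2. interest=⌊3417766·28/10000⌋=9569; principal=198531-9569=188962; balance=3417766-188962=3228804
3. interest=⌊3228804·28/10000⌋=9040; principal=198531-9040=189491; balance=3228804-189491=3039313
4. interest=⌊3039313·28/10000⌋=8510; principal=198531-8510=190021; balance=3039313-190021=2849292
5. interest=⌊2849292·28/10000⌋=7978; principal=198531-7978=190553; balance=2849292-190553=2658739
6. interest=⌊2658739·28/10000⌋=7444; principal=198531-7444=191087; balance=2658739-191087=2467652
7. interest=⌊2467652·28/10000⌋=6909; principal=198531-6909=191622; balance=2467652-191622=2276030
8. interest=⌊2276030·28/10000⌋=6372; principal=198531-6372=192159; balance=2276030-192159=2083871
9. interest=⌊2083871·28/10000⌋=5834; principal=198531-5834=192697; balance=2083871-192697=1891174
10. interest=⌊1891174·28/10000⌋=5295; principal=198531-5295=193236; balance=1891174-193236=1697938
11. interest=⌊1697938·28/10000⌋=4754; principal=198531-4754=193777; balance=1697938-193777=1504161
12. interest=⌊1504161·28/10000⌋=4211; principal=198531-4211=194320; balance=1504161-194320=1309841
13. interest=⌊1309841·28/10000⌋=3667; principal=198531-3667=194864; balance=1309841-194864=1114977
14. interest=⌊1114977·28/10000⌋=3121; principal=198531-3121=195410; balance=1114977-195410=919567
15. interest=⌊919567·28/10000⌋=2574; principal=198531-2574=195957; balance=919567-195957=723610

1 10097 188434 3417766
2 9569 188962 3228804
3 9040 189491 3039313
4 8510 190021 2849292
5 7978 190553 2658739
6 7444 191087 2467652
7 6909 191622 2276030
8 6372 192159 2083871
9 5834 192697 1891174
10 5295 193236 1697938
11 4754 193777 1504161
12 4211 194320 1309841
13 3667 194864 1114977
14 3121 195410 919567
15 2574 195957 723610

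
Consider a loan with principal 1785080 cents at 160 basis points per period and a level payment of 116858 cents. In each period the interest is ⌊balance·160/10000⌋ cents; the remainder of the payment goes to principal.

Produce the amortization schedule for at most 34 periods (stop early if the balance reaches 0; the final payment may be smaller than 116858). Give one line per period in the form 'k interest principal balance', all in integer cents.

1 28561 88297 1696783
2 27148 89710 1607073
3 25713 91145 1515928
4 24254 92604 1423324
5 22773 94085 1329239
6 21267 95591 1233648
7 19738 97120 1136528
8 18184 98674 1037854
9 16605 100253 937601
10 15001 101857 835744
11 13371 103487 732257
12 11716 105142 627115
13 10033 106825 520290
14 8324 108534 411756
15 6588 110270 301486
16 4823 112035 189451
17 3031 113827 75624
18 1209 75624 0

1. interest=⌊1785080·160/10000⌋=28561; principal=116858-28561=88297; balance=1785080-88297=1696783
2. interest=⌊1696783·160/10000⌋=27148; principal=116858-27148=89710; balance=1696783-89710=1607073
3. interest=⌊1607073·160/10000⌋=25713; principal=116858-25713=91145; balance=1607073-91145=1515928
4. interest=⌊1515928·160/10000⌋=24254; principal=116858-24254=92604; balance=1515928-92604=1423324
5. interest=⌊1423324·160/10000⌋=22773; principal=116858-22773=94085; balance=1423324-94085=1329239
6. interest=⌊1329239·160/10000⌋=21267; principal=116858-21267=95591; balance=1329239-95591=1233648
7. interest=⌊1233648·160/10000⌋=19738; principal=116858-19738=97120; balance=1233648-97120=1136528
8. interest=⌊1136528·160/10000⌋=18184; principal=116858-18184=98674; balance=1136528-98674=1037854
9. interest=⌊1037854·160/10000⌋=16605; principal=116858-16605=100253; balance=1037854-100253=937601
10. interest=⌊937601·160/10000⌋=15001; principal=116858-15001=101857; balance=937601-101857=835744
11. interest=⌊835744·160/10000⌋=13371; principal=116858-13371=103487; balance=835744-103487=732257
12. interest=⌊732257·160/10000⌋=11716; principal=116858-11716=105142; balance=732257-105142=627115
13. interest=⌊627115·160/10000⌋=10033; principal=116858-10033=106825; balance=627115-106825=520290
14. interest=⌊520290·160/10000⌋=8324; principal=116858-8324=108534; balance=520290-108534=411756
15. interest=⌊411756·160/10000⌋=6588; principal=116858-6588=110270; balance=411756-110270=301486
16. interest=⌊301486·160/10000⌋=4823; principal=116858-4823=112035; balance=301486-112035=189451
17. interest=⌊189451·160/10000⌋=3031; principal=116858-3031=113827; balance=189451-113827=75624
18. interest=⌊75624·160/10000⌋=1209; principal=min(116858-1209,75624)=75624; balance=75624-75624=0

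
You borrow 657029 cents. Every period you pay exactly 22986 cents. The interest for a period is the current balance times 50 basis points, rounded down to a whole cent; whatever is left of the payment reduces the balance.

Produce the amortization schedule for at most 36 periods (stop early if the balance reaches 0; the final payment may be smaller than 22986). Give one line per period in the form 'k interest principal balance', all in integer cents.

1 3285 19701 637328
2 3186 19800 617528
3 3087 19899 597629
4 2988 19998 577631
5 2888 20098 557533
6 2787 20199 537334
7 2686 20300 517034
8 2585 20401 496633
9 2483 20503 476130
10 2380 20606 455524
11 2277 20709 434815
12 2174 20812 414003
13 2070 20916 393087
14 1965 21021 372066
15 1860 21126 350940
16 1754 21232 329708
17 1648 21338 308370
18 1541 21445 286925
19 1434 21552 265373
20 1326 21660 243713
21 1218 21768 221945
22 1109 21877 200068
23 1000 21986 178082
24 890 22096 155986
25 779 22207 133779
26 668 22318 111461
27 557 22429 89032
28 445 22541 66491
29 332 22654 43837
30 219 22767 21070
31 105 21070 0

1. interest=⌊657029·50/10000⌋=3285; principal=22986-3285=19701; balance=657029-19701=637328
2. interest=⌊637328·50/10000⌋=3186; principal=22986-3186=19800; balance=637328-19800=617528
3. interest=⌊617528·50/10000⌋=3087; principal=22986-3087=19899; balance=617528-19899=597629
4. interest=⌊597629·50/10000⌋=2988; principal=22986-2988=19998; balance=597629-19998=577631
5. interest=⌊577631·50/10000⌋=2888; principal=22986-2888=20098; balance=577631-20098=557533
6. interest=⌊557533·50/10000⌋=2787; principal=22986-2787=20199; balance=557533-20199=537334
7. interest=⌊537334·50/10000⌋=2686; principal=22986-2686=20300; balance=537334-20300=517034
8. interest=⌊517034·50/10000⌋=2585; principal=22986-2585=20401; balance=517034-20401=496633
9. interest=⌊496633·50/10000⌋=2483; principal=22986-2483=20503; balance=496633-20503=476130
10. interest=⌊476130·50/10000⌋=2380; principal=22986-2380=20606; balance=476130-20606=455524
11. interest=⌊455524·50/10000⌋=2277; principal=22986-2277=20709; balance=455524-20709=434815
12. interest=⌊434815·50/10000⌋=2174; principal=22986-2174=20812; balance=434815-20812=414003
13. interest=⌊414003·50/10000⌋=2070; principal=22986-2070=20916; balance=414003-20916=393087
14. interest=⌊393087·50/10000⌋=1965; principal=22986-1965=21021; balance=393087-21021=372066
15. interest=⌊372066·50/10000⌋=1860; principal=22986-1860=21126; balance=372066-21126=350940
16. interest=⌊350940·50/10000⌋=1754; principal=22986-1754=21232; balance=350940-21232=329708
17. interest=⌊329708·50/10000⌋=1648; principal=22986-1648=21338; balance=329708-21338=308370
18. interest=⌊308370·50/10000⌋=1541; principal=22986-1541=21445; balance=308370-21445=286925
19. interest=⌊286925·50/10000⌋=1434; principal=22986-1434=21552; balance=286925-21552=265373
20. interest=⌊265373·50/10000⌋=1326; principal=22986-1326=21660; balance=265373-21660=243713
21. interest=⌊243713·50/10000⌋=1218; principal=22986-1218=21768; balance=243713-21768=221945
22. interest=⌊221945·50/10000⌋=1109; principal=22986-1109=21877; balance=221945-21877=200068
23. interest=⌊200068·50/10000⌋=1000; principal=22986-1000=21986; balance=200068-21986=178082
24. interest=⌊178082·50/10000⌋=890; principal=22986-890=22096; balance=178082-22096=155986
25. interest=⌊155986·50/10000⌋=779; principal=22986-779=22207; balance=155986-22207=133779
26. interest=⌊133779·50/10000⌋=668; principal=22986-668=22318; balance=133779-22318=111461
27. interest=⌊111461·50/10000⌋=557; principal=22986-557=22429; balance=111461-22429=89032
28. interest=⌊89032·50/10000⌋=445; principal=22986-445=22541; balance=89032-22541=66491
29. interest=⌊66491·50/10000⌋=332; principal=22986-332=22654; balance=66491-22654=43837
30. interest=⌊43837·50/10000⌋=219; principal=22986-219=22767; balance=43837-22767=21070
31. interest=⌊21070·50/10000⌋=105; principal=min(22986-105,21070)=21070; balance=21070-21070=0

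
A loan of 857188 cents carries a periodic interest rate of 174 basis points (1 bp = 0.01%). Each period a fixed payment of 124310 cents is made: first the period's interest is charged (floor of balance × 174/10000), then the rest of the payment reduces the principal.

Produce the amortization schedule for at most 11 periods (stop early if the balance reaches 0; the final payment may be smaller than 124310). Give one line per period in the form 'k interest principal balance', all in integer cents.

1 14915 109395 747793
2 13011 111299 636494
3 11074 113236 523258
4 9104 115206 408052
5 7100 117210 290842
6 5060 119250 171592
7 2985 121325 50267
8 874 50267 0

1. interest=⌊857188·174/10000⌋=14915; principal=124310-14915=109395; balance=857188-109395=747793
2. interest=⌊747793·174/10000⌋=13011; principal=124310-13011=111299; balance=747793-111299=636494
3. interest=⌊636494·174/10000⌋=11074; principal=124310-11074=113236; balance=636494-113236=523258
4. interest=⌊523258·174/10000⌋=9104; principal=124310-9104=115206; balance=523258-115206=408052
5. interest=⌊408052·174/10000⌋=7100; principal=124310-7100=117210; balance=408052-117210=290842
6. interest=⌊290842·174/10000⌋=5060; principal=124310-5060=119250; balance=290842-119250=171592
7. interest=⌊171592·174/10000⌋=2985; principal=124310-2985=121325; balance=171592-121325=50267
8. interest=⌊50267·174/10000⌋=874; principal=min(124310-874,50267)=50267; balance=50267-50267=0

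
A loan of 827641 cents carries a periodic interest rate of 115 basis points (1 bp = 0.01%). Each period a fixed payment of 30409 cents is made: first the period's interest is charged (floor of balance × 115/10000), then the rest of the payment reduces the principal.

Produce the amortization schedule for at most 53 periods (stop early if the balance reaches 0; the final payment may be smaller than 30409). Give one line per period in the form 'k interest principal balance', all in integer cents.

1 9517 20892 806749
2 9277 21132 785617
3 9034 21375 764242
4 8788 21621 742621
5 8540 21869 720752
6 8288 22121 698631
7 8034 22375 676256
8 7776 22633 653623
9 7516 22893 630730
10 7253 23156 607574
11 6987 23422 584152
12 6717 23692 560460
13 6445 23964 536496
14 6169 24240 512256
15 5890 24519 487737
16 5608 24801 462936
17 5323 25086 437850
18 5035 25374 412476
19 4743 25666 386810
20 4448 25961 360849
21 4149 26260 334589
22 3847 26562 308027
23 3542 26867 281160
24 3233 27176 253984
25 2920 27489 226495
26 2604 27805 198690
27 2284 28125 170565
28 1961 28448 142117
29 1634 28775 113342
30 1303 29106 84236
31 968 29441 54795
32 630 29779 25016
33 287 25016 0

1. interest=⌊827641·115/10000⌋=9517; principal=30409-9517=20892; balance=827641-20892=806749
2. interest=⌊806749·115/10000⌋=9277; principal=30409-9277=21132; balance=806749-21132=785617
3. interest=⌊785617·115/10000⌋=9034; principal=30409-9034=21375; balance=785617-21375=764242
4. interest=⌊764242·115/10000⌋=8788; principal=30409-8788=21621; balance=764242-21621=742621
5. interest=⌊742621·115/10000⌋=8540; principal=30409-8540=21869; balance=742621-21869=720752
6. interest=⌊720752·115/10000⌋=8288; principal=30409-8288=22121; balance=720752-22121=698631
7. interest=⌊698631·115/10000⌋=8034; principal=30409-8034=22375; balance=698631-22375=676256
8. interest=⌊676256·115/10000⌋=7776; principal=30409-7776=22633; balance=676256-22633=653623
9. interest=⌊653623·115/10000⌋=7516; principal=30409-7516=22893; balance=653623-22893=630730
10. interest=⌊630730·115/10000⌋=7253; principal=30409-7253=23156; balance=630730-23156=607574
11. interest=⌊607574·115/10000⌋=6987; principal=30409-6987=23422; balance=607574-23422=584152
12. interest=⌊584152·115/10000⌋=6717; principal=30409-6717=23692; balance=584152-23692=560460
13. interest=⌊560460·115/10000⌋=6445; principal=30409-6445=23964; balance=560460-23964=536496
14. interest=⌊536496·115/10000⌋=6169; principal=30409-6169=24240; balance=536496-24240=512256
15. interest=⌊512256·115/10000⌋=5890; principal=30409-5890=24519; balance=512256-24519=487737
16. interest=⌊487737·115/10000⌋=5608; principal=30409-5608=24801; balance=487737-24801=462936
17. interest=⌊462936·115/10000⌋=5323; principal=30409-5323=25086; balance=462936-25086=437850
18. interest=⌊437850·115/10000⌋=5035; principal=30409-5035=25374; balance=437850-25374=412476
19. interest=⌊412476·115/10000⌋=4743; principal=30409-4743=25666; balance=412476-25666=386810
20. interest=⌊386810·115/10000⌋=4448; principal=30409-4448=25961; balance=386810-25961=360849
21. interest=⌊360849·115/10000⌋=4149; principal=30409-4149=26260; balance=360849-26260=334589
22. interest=⌊334589·115/10000⌋=3847; principal=30409-3847=26562; balance=334589-26562=308027
23. interest=⌊308027·115/10000⌋=3542; principal=30409-3542=26867; balance=308027-26867=281160
24. interest=⌊281160·115/10000⌋=3233; principal=30409-3233=27176; balance=281160-27176=253984
25. interest=⌊253984·115/10000⌋=2920; principal=30409-2920=27489; balance=253984-27489=226495
26. interest=⌊226495·115/10000⌋=2604; principal=30409-2604=27805; balance=226495-27805=198690
27. interest=⌊198690·115/10000⌋=2284; principal=30409-2284=28125; balance=198690-28125=170565
28. interest=⌊170565·115/10000⌋=1961; principal=30409-1961=28448; balance=170565-28448=142117
29. interest=⌊142117·115/10000⌋=1634; principal=30409-1634=28775; balance=142117-28775=113342
30. interest=⌊113342·115/10000⌋=1303; principal=30409-1303=29106; balance=113342-29106=84236
31. interest=⌊84236·115/10000⌋=968; principal=30409-968=29441; balance=84236-29441=54795
32. interest=⌊54795·115/10000⌋=630; principal=30409-630=29779; balance=54795-29779=25016
33. interest=⌊25016·115/10000⌋=287; principal=min(30409-287,25016)=25016; balance=25016-25016=0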